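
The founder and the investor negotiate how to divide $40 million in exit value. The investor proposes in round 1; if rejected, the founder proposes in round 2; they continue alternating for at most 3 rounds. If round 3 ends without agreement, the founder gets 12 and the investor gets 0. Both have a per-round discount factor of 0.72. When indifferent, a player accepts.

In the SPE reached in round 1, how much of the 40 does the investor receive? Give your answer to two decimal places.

By backward induction:
Round 3 (the investor proposes): the founder gets 12 if talks fail, so the investor offers 12 and keeps 28.
Round 2 (the founder proposes): the investor can get 28 next round, worth 0.72 × 28 = 20.16 now, so the founder offers 20.16, keeping 19.84.
Round 1 (the investor proposes): the founder can get 19.84 next round, worth 0.72 × 19.84 = 14.2848 now; the investor offers that and keeps 25.7152.

25.72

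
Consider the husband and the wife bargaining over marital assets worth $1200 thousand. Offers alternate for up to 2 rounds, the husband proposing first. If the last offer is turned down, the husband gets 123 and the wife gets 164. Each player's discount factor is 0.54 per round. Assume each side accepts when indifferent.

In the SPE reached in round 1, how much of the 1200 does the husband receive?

Solve by backward induction from round 2.
Round 2 (the wife proposes): the husband gets 123 if talks fail, so the wife offers 123 and keeps 1077.
Round 1 (the husband proposes): the wife can get 1077 next round, worth 0.54 × 1077 = 581.58 now, so the husband offers 581.58, keeping 618.42.

618.42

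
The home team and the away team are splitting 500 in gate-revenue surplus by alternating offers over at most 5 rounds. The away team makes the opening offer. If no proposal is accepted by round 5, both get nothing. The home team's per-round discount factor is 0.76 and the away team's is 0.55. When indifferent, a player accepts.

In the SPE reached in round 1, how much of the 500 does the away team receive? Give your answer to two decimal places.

Round 5 (the away team proposes): the home team will accept anything ≥ 0, so the away team offers 0 and keeps 500.
Round 4 (the home team proposes): the away team can get 500 next round, worth 0.55 × 500 = 275 now; the home team offers that and keeps 225.
Round 3 (the away team proposes): the home team can get 225 next round, worth 0.76 × 225 = 171 now, so the away team offers 171, keeping 329.
Round 2 (the home team proposes): the away team can get 329 next round, worth 0.55 × 329 = 180.95 now, so the home team offers 180.95, keeping 319.05.
Round 1 (the away team proposes): the home team can get 319.05 next round, worth 0.76 × 319.05 = 242.478 now; the away team offers that and keeps 257.522.

257.52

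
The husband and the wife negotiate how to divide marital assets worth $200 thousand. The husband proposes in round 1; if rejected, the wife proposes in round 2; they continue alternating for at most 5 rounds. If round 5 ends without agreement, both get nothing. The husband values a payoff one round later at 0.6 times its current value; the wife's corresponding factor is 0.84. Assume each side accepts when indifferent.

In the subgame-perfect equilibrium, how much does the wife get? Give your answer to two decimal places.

101.07

Round 5 (the husband proposes): the wife will accept anything ≥ 0, so the husband offers 0 and keeps 200.
Round 4 (the wife proposes): the husband can get 200 next round, worth 0.6 × 200 = 120 now, so the wife offers 120, keeping 80.
Round 3 (the husband proposes): the wife can get 80 next round, worth 0.84 × 80 = 67.2 now; the husband offers that and keeps 132.8.
Round 2 (the wife proposes): the husband can get 132.8 next round, worth 0.6 × 132.8 = 79.68 now, so the wife offers 79.68, keeping 120.32.
Round 1 (the husband proposes): the wife can get 120.32 next round, worth 0.84 × 120.32 = 101.0688 now, so the husband offers 101.0688, keeping 98.9312.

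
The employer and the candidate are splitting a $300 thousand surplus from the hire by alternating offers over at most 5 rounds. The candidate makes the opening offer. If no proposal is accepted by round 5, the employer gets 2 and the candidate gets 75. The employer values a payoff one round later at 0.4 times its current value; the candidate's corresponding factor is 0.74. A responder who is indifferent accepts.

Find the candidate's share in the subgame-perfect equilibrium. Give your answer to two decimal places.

Round 5 (the candidate proposes): the employer gets 2 if talks fail, so the candidate offers 2 and keeps 298.
Round 4 (the employer proposes): the candidate can get 298 next round, worth 0.74 × 298 = 220.52 now. The employer offers 220.52 and keeps 300 − 220.52 = 79.48.
Round 3 (the candidate proposes): the employer can get 79.48 next round, worth 0.4 × 79.48 = 31.792 now, so the candidate offers 31.792, keeping 268.208.
Round 2 (the employer proposes): the candidate can get 268.208 next round, worth 0.74 × 268.208 = 198.47392 now. The employer offers 198.47392 and keeps 300 − 198.47392 = 101.52608.
Round 1 (the candidate proposes): the employer can get 101.52608 next round, worth 0.4 × 101.52608 = 40.610432 now; the candidate offers that and keeps 259.389568.

259.39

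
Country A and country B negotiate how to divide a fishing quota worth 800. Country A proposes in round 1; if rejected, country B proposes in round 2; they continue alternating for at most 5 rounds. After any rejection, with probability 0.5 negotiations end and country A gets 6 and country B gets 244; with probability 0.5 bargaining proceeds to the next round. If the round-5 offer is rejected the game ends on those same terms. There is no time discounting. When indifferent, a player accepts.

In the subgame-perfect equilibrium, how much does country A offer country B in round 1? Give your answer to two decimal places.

415.88

Round 5 (country A proposes): country B gets 244 if talks fail, so country A offers 244 and keeps 556.
Round 4 (country B proposes): rejecting gives country A an expected 0.5 × 556 + 0.5 × 6 = 281; country B offers that and keeps 519.
Round 3 (country A proposes): rejecting gives country B an expected 0.5 × 519 + 0.5 × 244 = 381.5; country A offers that and keeps 418.5.
Round 2 (country B proposes): rejecting gives country A an expected 0.5 × 418.5 + 0.5 × 6 = 212.25. Country B offers 212.25 and keeps 800 − 212.25 = 587.75.
Round 1 (country A proposes): rejecting gives country B an expected 0.5 × 587.75 + 0.5 × 244 = 415.875; country A offers that and keeps 384.125.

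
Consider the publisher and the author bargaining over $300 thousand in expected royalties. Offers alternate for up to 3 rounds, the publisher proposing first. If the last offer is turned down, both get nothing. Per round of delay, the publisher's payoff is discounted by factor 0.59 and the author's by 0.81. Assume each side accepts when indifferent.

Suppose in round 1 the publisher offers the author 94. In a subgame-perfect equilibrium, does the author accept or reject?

Round 3 (the publisher proposes): the author will accept anything ≥ 0, so the publisher offers 0 and keeps 300.
Round 2 (the author proposes): the publisher can get 300 next round, worth 0.59 × 300 = 177 now, so the author offers 177, keeping 123.
So by rejecting in round 1, the author gets 123 next round, worth 0.81 × 123 = 99.63 now.
Offer 94 < 99.63, so the author rejects.

Reject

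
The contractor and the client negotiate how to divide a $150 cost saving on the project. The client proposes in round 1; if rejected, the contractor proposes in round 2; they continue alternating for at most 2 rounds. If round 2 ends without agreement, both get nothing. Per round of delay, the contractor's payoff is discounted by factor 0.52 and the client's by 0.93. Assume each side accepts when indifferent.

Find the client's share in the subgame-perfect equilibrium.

Round 2 (the contractor proposes): the client will accept anything ≥ 0, so the contractor offers 0 and keeps 150.
Round 1 (the client proposes): the contractor can get 150 next round, worth 0.52 × 150 = 78 now, so the client offers 78, keeping 72.

72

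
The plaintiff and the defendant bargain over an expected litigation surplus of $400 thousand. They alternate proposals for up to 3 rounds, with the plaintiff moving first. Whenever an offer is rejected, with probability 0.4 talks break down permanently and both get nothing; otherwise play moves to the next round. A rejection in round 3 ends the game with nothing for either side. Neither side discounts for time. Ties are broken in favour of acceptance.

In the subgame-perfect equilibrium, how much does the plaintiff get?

304

Round 3 (the plaintiff proposes): the defendant will accept anything ≥ 0, so the plaintiff offers 0 and keeps 400.
Round 2 (the defendant proposes): rejecting gives the plaintiff an expected 0.6 × 400 = 240. The defendant offers 240 and keeps 400 − 240 = 160.
Round 1 (the plaintiff proposes): rejecting gives the defendant an expected 0.6 × 160 = 96, so the plaintiff offers 96, keeping 304.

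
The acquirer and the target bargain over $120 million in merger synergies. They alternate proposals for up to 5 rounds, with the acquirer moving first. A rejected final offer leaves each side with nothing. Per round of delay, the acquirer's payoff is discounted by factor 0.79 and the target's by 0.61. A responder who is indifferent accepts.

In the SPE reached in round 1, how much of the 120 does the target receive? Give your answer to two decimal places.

Solve by backward induction from round 5.
Round 5 (the acquirer proposes): the target will accept anything ≥ 0, so the acquirer offers 0 and keeps 120.
Round 4 (the target proposes): the acquirer can get 120 next round, worth 0.79 × 120 = 94.8 now; the target offers that and keeps 25.2.
Round 3 (the acquirer proposes): the target can get 25.2 next round, worth 0.61 × 25.2 = 15.372 now. The acquirer offers 15.372 and keeps 120 − 15.372 = 104.628.
Round 2 (the target proposes): the acquirer can get 104.628 next round, worth 0.79 × 104.628 = 82.65612 now, so the target offers 82.65612, keeping 37.34388.
Round 1 (the acquirer proposes): the target can get 37.34388 next round, worth 0.61 × 37.34388 = 22.7797668 now; the acquirer offers that and keeps 97.2202332.

22.78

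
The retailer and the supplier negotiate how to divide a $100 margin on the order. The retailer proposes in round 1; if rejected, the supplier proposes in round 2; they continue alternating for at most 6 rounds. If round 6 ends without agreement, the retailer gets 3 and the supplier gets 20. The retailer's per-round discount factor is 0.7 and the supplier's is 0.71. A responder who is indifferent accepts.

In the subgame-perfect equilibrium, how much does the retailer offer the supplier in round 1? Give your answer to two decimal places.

48.90

Round 6 (the supplier proposes): the retailer gets 3 if talks fail, so the supplier offers 3 and keeps 97.
Round 5 (the retailer proposes): the supplier can get 97 next round, worth 0.71 × 97 = 68.87 now; the retailer offers that and keeps 31.13.
Round 4 (the supplier proposes): the retailer can get 31.13 next round, worth 0.7 × 31.13 = 21.791 now. The supplier offers 21.791 and keeps 100 − 21.791 = 78.209.
Round 3 (the retailer proposes): the supplier can get 78.209 next round, worth 0.71 × 78.209 = 55.52839 now, so the retailer offers 55.52839, keeping 44.47161.
Round 2 (the supplier proposes): the retailer can get 44.47161 next round, worth 0.7 × 44.47161 = 31.130127 now; the supplier offers that and keeps 68.869873.
Round 1 (the retailer proposes): the supplier can get 68.869873 next round, worth 0.71 × 68.869873 = 48.89760983 now, so the retailer offers 48.89760983, keeping 51.10239017.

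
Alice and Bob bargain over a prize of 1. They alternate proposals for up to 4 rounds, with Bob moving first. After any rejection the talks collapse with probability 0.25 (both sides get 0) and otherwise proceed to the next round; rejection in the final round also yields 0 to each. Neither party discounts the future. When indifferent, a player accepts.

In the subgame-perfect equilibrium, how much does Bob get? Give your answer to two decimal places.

Round 4 (Alice proposes): Bob will accept anything ≥ 0, so Alice offers 0 and keeps 1.
Round 3 (Bob proposes): rejecting gives Alice an expected 0.75 × 1 = 0.75, so Bob offers 0.75, keeping 0.25.
Round 2 (Alice proposes): rejecting gives Bob an expected 0.75 × 0.25 = 0.1875. Alice offers 0.1875 and keeps 1 − 0.1875 = 0.8125.
Round 1 (Bob proposes): rejecting gives Alice an expected 0.75 × 0.8125 = 0.609375. Bob offers 0.609375 and keeps 1 − 0.609375 = 0.390625.

0.39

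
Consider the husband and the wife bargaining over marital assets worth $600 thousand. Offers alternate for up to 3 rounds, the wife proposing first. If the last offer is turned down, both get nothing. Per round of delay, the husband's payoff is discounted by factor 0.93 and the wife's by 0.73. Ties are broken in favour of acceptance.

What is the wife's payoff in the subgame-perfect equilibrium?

449.34

Solve by backward induction from round 3.
Round 3 (the wife proposes): rejection yields 0 for the husband; the wife offers 0 and keeps 600.
Round 2 (the husband proposes): the wife can get 600 next round, worth 0.73 × 600 = 438 now. The husband offers 438 and keeps 600 − 438 = 162.
Round 1 (the wife proposes): the husband can get 162 next round, worth 0.93 × 162 = 150.66 now, so the wife offers 150.66, keeping 449.34.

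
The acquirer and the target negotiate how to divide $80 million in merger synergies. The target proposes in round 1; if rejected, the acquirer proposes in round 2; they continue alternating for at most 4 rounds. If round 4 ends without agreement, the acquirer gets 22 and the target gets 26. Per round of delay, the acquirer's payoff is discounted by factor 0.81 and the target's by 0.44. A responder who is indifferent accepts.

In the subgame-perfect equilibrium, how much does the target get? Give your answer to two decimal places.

Round 4 (the acquirer proposes): the target gets 26 if talks fail, so the acquirer offers 26 and keeps 54.
Round 3 (the target proposes): the acquirer can get 54 next round, worth 0.81 × 54 = 43.74 now, so the target offers 43.74, keeping 36.26.
Round 2 (the acquirer proposes): the target can get 36.26 next round, worth 0.44 × 36.26 = 15.9544 now. The acquirer offers 15.9544 and keeps 80 − 15.9544 = 64.0456.
Round 1 (the target proposes): the acquirer can get 64.0456 next round, worth 0.81 × 64.0456 = 51.876936 now; the target offers that and keeps 28.123064.

28.12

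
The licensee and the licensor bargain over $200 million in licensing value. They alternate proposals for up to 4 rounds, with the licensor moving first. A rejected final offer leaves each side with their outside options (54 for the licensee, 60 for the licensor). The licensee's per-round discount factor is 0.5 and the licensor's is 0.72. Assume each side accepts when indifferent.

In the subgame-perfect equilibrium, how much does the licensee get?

53.2

Round 4 (the licensee proposes): the licensor gets 60 if talks fail, so the licensee offers 60 and keeps 140.
Round 3 (the licensor proposes): the licensee can get 140 next round, worth 0.5 × 140 = 70 now; the licensor offers that and keeps 130.
Round 2 (the licensee proposes): the licensor can get 130 next round, worth 0.72 × 130 = 93.6 now, so the licensee offers 93.6, keeping 106.4.
Round 1 (the licensor proposes): the licensee can get 106.4 next round, worth 0.5 × 106.4 = 53.2 now. The licensor offers 53.2 and keeps 200 − 53.2 = 146.8.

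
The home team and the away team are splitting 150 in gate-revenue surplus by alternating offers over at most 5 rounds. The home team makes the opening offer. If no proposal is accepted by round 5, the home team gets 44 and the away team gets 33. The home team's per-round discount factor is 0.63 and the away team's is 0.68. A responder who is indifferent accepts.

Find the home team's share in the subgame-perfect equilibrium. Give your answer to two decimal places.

Round 5 (the home team proposes): the away team gets 33 if talks fail, so the home team offers 33 and keeps 117.
Round 4 (the away team proposes): the home team can get 117 next round, worth 0.63 × 117 = 73.71 now; the away team offers that and keeps 76.29.
Round 3 (the home team proposes): the away team can get 76.29 next round, worth 0.68 × 76.29 = 51.8772 now. The home team offers 51.8772 and keeps 150 − 51.8772 = 98.1228.
Round 2 (the away team proposes): the home team can get 98.1228 next round, worth 0.63 × 98.1228 = 61.817364 now, so the away team offers 61.817364, keeping 88.182636.
Round 1 (the home team proposes): the away team can get 88.182636 next round, worth 0.68 × 88.182636 = 59.96419248 now; the home team offers that and keeps 90.03580752.

90.04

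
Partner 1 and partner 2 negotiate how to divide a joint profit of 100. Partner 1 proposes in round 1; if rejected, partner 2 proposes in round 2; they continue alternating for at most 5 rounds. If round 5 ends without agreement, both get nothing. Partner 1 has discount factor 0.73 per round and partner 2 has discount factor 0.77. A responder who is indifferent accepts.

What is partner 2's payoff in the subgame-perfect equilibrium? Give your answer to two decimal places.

Round 5 (partner 1 proposes): rejection yields 0 for partner 2; partner 1 offers 0 and keeps 100.
Round 4 (partner 2 proposes): partner 1 can get 100 next round, worth 0.73 × 100 = 73 now; partner 2 offers that and keeps 27.
Round 3 (partner 1 proposes): partner 2 can get 27 next round, worth 0.77 × 27 = 20.79 now; partner 1 offers that and keeps 79.21.
Round 2 (partner 2 proposes): partner 1 can get 79.21 next round, worth 0.73 × 79.21 = 57.8233 now; partner 2 offers that and keeps 42.1767.
Round 1 (partner 1 proposes): partner 2 can get 42.1767 next round, worth 0.77 × 42.1767 = 32.476059 now. Partner 1 offers 32.476059 and keeps 100 − 32.476059 = 67.523941.

32.48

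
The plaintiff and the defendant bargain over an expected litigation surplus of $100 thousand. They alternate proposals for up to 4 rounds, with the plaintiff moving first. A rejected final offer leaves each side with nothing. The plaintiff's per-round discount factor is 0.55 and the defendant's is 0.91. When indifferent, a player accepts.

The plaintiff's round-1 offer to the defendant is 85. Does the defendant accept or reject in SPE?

Round 4 (the defendant proposes): rejection yields 0 for the plaintiff; the defendant offers 0 and keeps 100.
Round 3 (the plaintiff proposes): the defendant can get 100 next round, worth 0.91 × 100 = 91 now. The plaintiff offers 91 and keeps 100 − 91 = 9.
Round 2 (the defendant proposes): the plaintiff can get 9 next round, worth 0.55 × 9 = 4.95 now; the defendant offers that and keeps 95.05.
So by rejecting in round 1, the defendant gets 95.05 next round, worth 0.91 × 95.05 = 86.4955 now.
Offer 85 < 86.4955, so the defendant rejects.

Reject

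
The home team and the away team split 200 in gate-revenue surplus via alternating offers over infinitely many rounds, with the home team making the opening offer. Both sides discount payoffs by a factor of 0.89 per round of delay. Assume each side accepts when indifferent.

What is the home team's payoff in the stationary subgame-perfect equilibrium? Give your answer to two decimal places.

When the home team proposes, the away team accepts any offer worth at least 0.89 times what the away team would get by proposing next round; and vice versa.
This gives x = 200 − 0.89y and y = 200 − 0.89x, where x and y are each side's share when it proposes.
Hence (1 − 0.89·0.89)x = 200(1 − 0.89), i.e. 0.2079·x = 22.
x ≈ 105.8201; the away team's share is 200 − x ≈ 94.1799.

105.82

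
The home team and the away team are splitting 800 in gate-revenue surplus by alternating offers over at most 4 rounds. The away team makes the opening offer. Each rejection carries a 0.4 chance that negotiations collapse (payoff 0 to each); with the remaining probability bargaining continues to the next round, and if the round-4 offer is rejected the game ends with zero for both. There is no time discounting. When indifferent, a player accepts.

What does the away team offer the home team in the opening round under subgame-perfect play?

By backward induction:
Round 4 (the home team proposes): the away team will accept anything ≥ 0, so the home team offers 0 and keeps 800.
Round 3 (the away team proposes): rejecting gives the home team an expected 0.6 × 800 = 480; the away team offers that and keeps 320.
Round 2 (the home team proposes): rejecting gives the away team an expected 0.6 × 320 = 192. The home team offers 192 and keeps 800 − 192 = 608.
Round 1 (the away team proposes): rejecting gives the home team an expected 0.6 × 608 = 364.8. The away team offers 364.8 and keeps 800 − 364.8 = 435.2.

364.8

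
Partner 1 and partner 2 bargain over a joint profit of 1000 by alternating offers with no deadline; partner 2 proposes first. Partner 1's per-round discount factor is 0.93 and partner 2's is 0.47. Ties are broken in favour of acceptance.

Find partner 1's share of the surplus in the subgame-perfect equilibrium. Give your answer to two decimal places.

In a stationary SPE each proposer offers the other exactly their discounted continuation value.
If partner 2 keeps x when proposing and partner 1 keeps y when proposing, then x = 1000 − 0.93y and y = 1000 − 0.47x.
Solving: x = 1000(1 − 0.93) / (1 − 0.47·0.93) = 70 / 0.5629 ≈ 124.3560.
Partner 1 gets 1000 − 124.3560 ≈ 875.6440.

875.64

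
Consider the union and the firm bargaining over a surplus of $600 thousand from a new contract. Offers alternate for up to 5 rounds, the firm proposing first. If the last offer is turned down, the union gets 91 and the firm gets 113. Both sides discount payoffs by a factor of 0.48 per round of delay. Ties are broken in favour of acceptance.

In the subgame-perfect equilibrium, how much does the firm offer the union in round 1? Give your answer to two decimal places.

189.10

Round 5 (the firm proposes): the union gets 91 if talks fail, so the firm offers 91 and keeps 509.
Round 4 (the union proposes): the firm can get 509 next round, worth 0.48 × 509 = 244.32 now; the union offers that and keeps 355.68.
Round 3 (the firm proposes): the union can get 355.68 next round, worth 0.48 × 355.68 = 170.7264 now; the firm offers that and keeps 429.2736.
Round 2 (the union proposes): the firm can get 429.2736 next round, worth 0.48 × 429.2736 = 206.051328 now, so the union offers 206.051328, keeping 393.948672.
Round 1 (the firm proposes): the union can get 393.948672 next round, worth 0.48 × 393.948672 = 189.09536256 now, so the firm offers 189.09536256, keeping 410.90463744.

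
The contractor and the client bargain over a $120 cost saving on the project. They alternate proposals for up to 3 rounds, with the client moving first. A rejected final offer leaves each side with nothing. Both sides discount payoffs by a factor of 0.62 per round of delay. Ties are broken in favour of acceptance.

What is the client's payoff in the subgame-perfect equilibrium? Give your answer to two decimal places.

By backward induction:
Round 3 (the client proposes): rejection yields 0 for the contractor; the client offers 0 and keeps 120.
Round 2 (the contractor proposes): the client can get 120 next round, worth 0.62 × 120 = 74.4 now. The contractor offers 74.4 and keeps 120 − 74.4 = 45.6.
Round 1 (the client proposes): the contractor can get 45.6 next round, worth 0.62 × 45.6 = 28.272 now, so the client offers 28.272, keeping 91.728.

91.73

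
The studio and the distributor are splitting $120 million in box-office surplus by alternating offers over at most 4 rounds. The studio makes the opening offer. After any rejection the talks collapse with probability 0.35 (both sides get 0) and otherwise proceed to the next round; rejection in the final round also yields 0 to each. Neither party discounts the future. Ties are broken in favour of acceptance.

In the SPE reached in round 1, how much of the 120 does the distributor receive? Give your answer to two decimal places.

60.26

Round 4 (the distributor proposes): the studio will accept anything ≥ 0, so the distributor offers 0 and keeps 120.
Round 3 (the studio proposes): rejecting gives the distributor an expected 0.65 × 120 = 78. The studio offers 78 and keeps 120 − 78 = 42.
Round 2 (the distributor proposes): rejecting gives the studio an expected 0.65 × 42 = 27.3; the distributor offers that and keeps 92.7.
Round 1 (the studio proposes): rejecting gives the distributor an expected 0.65 × 92.7 = 60.255, so the studio offers 60.255, keeping 59.745.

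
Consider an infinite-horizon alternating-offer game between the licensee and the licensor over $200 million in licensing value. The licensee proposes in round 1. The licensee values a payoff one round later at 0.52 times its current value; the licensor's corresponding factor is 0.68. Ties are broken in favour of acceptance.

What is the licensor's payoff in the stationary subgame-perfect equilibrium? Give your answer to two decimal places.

Let x be the licensee's share when the licensee proposes and y be the licensor's share when the licensor proposes.
The licensor accepts iff offered ≥ 0.68·y, so x = 200 − 0.68y. Symmetrically y = 200 − 0.52x.
Substituting: x = 200 − 0.68(200 − 0.52x), giving x(1 − 0.52·0.68) = 200(1 − 0.68).
So x = 200 × 0.32 / 0.6464 ≈ 99.0099, and the licensor receives 200 − x ≈ 100.9901.

100.99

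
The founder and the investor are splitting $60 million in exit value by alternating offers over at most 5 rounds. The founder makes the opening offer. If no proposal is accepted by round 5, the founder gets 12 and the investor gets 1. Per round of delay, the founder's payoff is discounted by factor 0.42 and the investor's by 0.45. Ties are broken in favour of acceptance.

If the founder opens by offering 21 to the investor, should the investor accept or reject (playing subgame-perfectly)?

Accept

Round 5 (the founder proposes): the investor gets 1 if talks fail, so the founder offers 1 and keeps 59.
Round 4 (the investor proposes): the founder can get 59 next round, worth 0.42 × 59 = 24.78 now; the investor offers that and keeps 35.22.
Round 3 (the founder proposes): the investor can get 35.22 next round, worth 0.45 × 35.22 = 15.849 now, so the founder offers 15.849, keeping 44.151.
Round 2 (the investor proposes): the founder can get 44.151 next round, worth 0.42 × 44.151 = 18.54342 now. The investor offers 18.54342 and keeps 60 − 18.54342 = 41.45658.
So by rejecting in round 1, the investor gets 41.45658 next round, worth 0.45 × 41.45658 = 18.655461 now.
Offer 21 ≥ 18.655461, so the investor accepts.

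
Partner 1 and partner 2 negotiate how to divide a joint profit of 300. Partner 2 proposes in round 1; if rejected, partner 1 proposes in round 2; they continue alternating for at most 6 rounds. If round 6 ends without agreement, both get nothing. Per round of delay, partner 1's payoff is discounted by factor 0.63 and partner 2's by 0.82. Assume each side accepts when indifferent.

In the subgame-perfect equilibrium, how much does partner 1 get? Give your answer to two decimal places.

Round 6 (partner 1 proposes): partner 2 will accept anything ≥ 0, so partner 1 offers 0 and keeps 300.
Round 5 (partner 2 proposes): partner 1 can get 300 next round, worth 0.63 × 300 = 189 now. Partner 2 offers 189 and keeps 300 − 189 = 111.
Round 4 (partner 1 proposes): partner 2 can get 111 next round, worth 0.82 × 111 = 91.02 now, so partner 1 offers 91.02, keeping 208.98.
Round 3 (partner 2 proposes): partner 1 can get 208.98 next round, worth 0.63 × 208.98 = 131.6574 now. Partner 2 offers 131.6574 and keeps 300 − 131.6574 = 168.3426.
Round 2 (partner 1 proposes): partner 2 can get 168.3426 next round, worth 0.82 × 168.3426 = 138.040932 now. Partner 1 offers 138.040932 and keeps 300 − 138.040932 = 161.959068.
Round 1 (partner 2 proposes): partner 1 can get 161.959068 next round, worth 0.63 × 161.959068 = 102.03421284 now; partner 2 offers that and keeps 197.96578716.

102.03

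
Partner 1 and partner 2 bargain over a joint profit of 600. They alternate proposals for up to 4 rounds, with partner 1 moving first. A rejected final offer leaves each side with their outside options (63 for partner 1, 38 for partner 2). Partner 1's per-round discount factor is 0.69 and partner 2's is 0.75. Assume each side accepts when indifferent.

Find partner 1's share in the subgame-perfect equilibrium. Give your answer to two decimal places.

Work backward from the last round.
Round 4 (partner 2 proposes): partner 1 gets 63 if talks fail, so partner 2 offers 63 and keeps 537.
Round 3 (partner 1 proposes): partner 2 can get 537 next round, worth 0.75 × 537 = 402.75 now; partner 1 offers that and keeps 197.25.
Round 2 (partner 2 proposes): partner 1 can get 197.25 next round, worth 0.69 × 197.25 = 136.1025 now, so partner 2 offers 136.1025, keeping 463.8975.
Round 1 (partner 1 proposes): partner 2 can get 463.8975 next round, worth 0.75 × 463.8975 = 347.923125 now; partner 1 offers that and keeps 252.076875.

252.08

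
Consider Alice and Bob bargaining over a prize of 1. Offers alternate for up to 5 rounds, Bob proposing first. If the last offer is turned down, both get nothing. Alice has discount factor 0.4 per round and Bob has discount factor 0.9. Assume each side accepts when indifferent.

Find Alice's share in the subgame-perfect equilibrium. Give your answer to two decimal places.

0.05

Round 5 (Bob proposes): Alice will accept anything ≥ 0, so Bob offers 0 and keeps 1.
Round 4 (Alice proposes): Bob can get 1 next round, worth 0.9 × 1 = 0.9 now. Alice offers 0.9 and keeps 1 − 0.9 = 0.1.
Round 3 (Bob proposes): Alice can get 0.1 next round, worth 0.4 × 0.1 = 0.04 now. Bob offers 0.04 and keeps 1 − 0.04 = 0.96.
Round 2 (Alice proposes): Bob can get 0.96 next round, worth 0.9 × 0.96 = 0.864 now; Alice offers that and keeps 0.136.
Round 1 (Bob proposes): Alice can get 0.136 next round, worth 0.4 × 0.136 = 0.0544 now; Bob offers that and keeps 0.9456.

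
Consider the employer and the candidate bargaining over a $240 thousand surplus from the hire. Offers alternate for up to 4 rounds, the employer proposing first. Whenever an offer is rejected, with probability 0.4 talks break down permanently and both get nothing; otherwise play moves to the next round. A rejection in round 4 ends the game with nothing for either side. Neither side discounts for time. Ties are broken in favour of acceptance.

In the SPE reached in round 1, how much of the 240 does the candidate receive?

109.44

Round 4 (the candidate proposes): the employer will accept anything ≥ 0, so the candidate offers 0 and keeps 240.
Round 3 (the employer proposes): rejecting gives the candidate an expected 0.6 × 240 = 144. The employer offers 144 and keeps 240 − 144 = 96.
Round 2 (the candidate proposes): rejecting gives the employer an expected 0.6 × 96 = 57.6; the candidate offers that and keeps 182.4.
Round 1 (the employer proposes): rejecting gives the candidate an expected 0.6 × 182.4 = 109.44. The employer offers 109.44 and keeps 240 − 109.44 = 130.56.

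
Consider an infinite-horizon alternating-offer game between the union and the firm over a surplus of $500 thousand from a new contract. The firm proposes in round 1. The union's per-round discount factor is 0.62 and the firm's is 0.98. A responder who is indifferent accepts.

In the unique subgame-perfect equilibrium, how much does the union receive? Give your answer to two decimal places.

15.80

Let x be the firm's share when the firm proposes and y be the union's share when the union proposes.
The union accepts iff offered ≥ 0.62·y, so x = 500 − 0.62y. Symmetrically y = 500 − 0.98x.
Substituting: x = 500 − 0.62(500 − 0.98x), giving x(1 − 0.98·0.62) = 500(1 − 0.62).
So x = 500 × 0.38 / 0.3924 ≈ 484.1998, and the union receives 500 − x ≈ 15.8002.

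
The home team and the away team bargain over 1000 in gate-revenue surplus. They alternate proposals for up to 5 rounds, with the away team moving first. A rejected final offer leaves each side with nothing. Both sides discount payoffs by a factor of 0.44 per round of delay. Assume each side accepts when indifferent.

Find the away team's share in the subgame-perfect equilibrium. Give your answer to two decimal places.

Round 5 (the away team proposes): rejection yields 0 for the home team; the away team offers 0 and keeps 1000.
Round 4 (the home team proposes): the away team can get 1000 next round, worth 0.44 × 1000 = 440 now, so the home team offers 440, keeping 560.
Round 3 (the away team proposes): the home team can get 560 next round, worth 0.44 × 560 = 246.4 now, so the away team offers 246.4, keeping 753.6.
Round 2 (the home team proposes): the away team can get 753.6 next round, worth 0.44 × 753.6 = 331.584 now; the home team offers that and keeps 668.416.
Round 1 (the away team proposes): the home team can get 668.416 next round, worth 0.44 × 668.416 = 294.10304 now; the away team offers that and keeps 705.89696.

705.90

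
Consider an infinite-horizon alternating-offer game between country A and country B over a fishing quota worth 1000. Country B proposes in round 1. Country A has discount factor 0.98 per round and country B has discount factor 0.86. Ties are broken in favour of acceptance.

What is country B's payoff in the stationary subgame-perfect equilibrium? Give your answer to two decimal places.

When country B proposes, country A accepts any offer worth at least 0.98 times what country A would get by proposing next round; and vice versa.
This gives x = 1000 − 0.98y and y = 1000 − 0.86x, where x and y are each side's share when it proposes.
Hence (1 − 0.98·0.86)x = 1000(1 − 0.98), i.e. 0.1572·x = 20.
x ≈ 127.2265; country A's share is 1000 − x ≈ 872.7735.

127.23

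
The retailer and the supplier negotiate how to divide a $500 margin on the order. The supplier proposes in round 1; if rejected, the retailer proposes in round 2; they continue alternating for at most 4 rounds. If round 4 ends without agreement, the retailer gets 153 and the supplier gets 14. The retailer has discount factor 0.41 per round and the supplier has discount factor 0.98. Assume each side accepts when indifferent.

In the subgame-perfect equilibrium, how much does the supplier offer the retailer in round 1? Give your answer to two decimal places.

Round 4 (the retailer proposes): the supplier gets 14 if talks fail, so the retailer offers 14 and keeps 486.
Round 3 (the supplier proposes): the retailer can get 486 next round, worth 0.41 × 486 = 199.26 now, so the supplier offers 199.26, keeping 300.74.
Round 2 (the retailer proposes): the supplier can get 300.74 next round, worth 0.98 × 300.74 = 294.7252 now. The retailer offers 294.7252 and keeps 500 − 294.7252 = 205.2748.
Round 1 (the supplier proposes): the retailer can get 205.2748 next round, worth 0.41 × 205.2748 = 84.162668 now, so the supplier offers 84.162668, keeping 415.837332.

84.16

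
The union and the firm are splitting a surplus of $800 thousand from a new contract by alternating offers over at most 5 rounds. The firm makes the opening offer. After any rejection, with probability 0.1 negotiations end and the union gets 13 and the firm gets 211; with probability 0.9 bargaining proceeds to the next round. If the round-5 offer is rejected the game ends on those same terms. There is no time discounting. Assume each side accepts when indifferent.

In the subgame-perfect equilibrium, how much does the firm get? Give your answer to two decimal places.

Round 5 (the firm proposes): the union gets 13 if talks fail, so the firm offers 13 and keeps 787.
Round 4 (the union proposes): rejecting gives the firm an expected 0.9 × 787 + 0.1 × 211 = 729.4, so the union offers 729.4, keeping 70.6.
Round 3 (the firm proposes): rejecting gives the union an expected 0.9 × 70.6 + 0.1 × 13 = 64.84; the firm offers that and keeps 735.16.
Round 2 (the union proposes): rejecting gives the firm an expected 0.9 × 735.16 + 0.1 × 211 = 682.744, so the union offers 682.744, keeping 117.256.
Round 1 (the firm proposes): rejecting gives the union an expected 0.9 × 117.256 + 0.1 × 13 = 106.8304; the firm offers that and keeps 693.1696.

693.17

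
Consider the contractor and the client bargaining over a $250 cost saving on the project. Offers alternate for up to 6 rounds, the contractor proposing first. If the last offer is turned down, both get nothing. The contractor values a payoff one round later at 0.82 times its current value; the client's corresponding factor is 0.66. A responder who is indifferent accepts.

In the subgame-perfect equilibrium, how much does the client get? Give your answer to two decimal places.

Solve by backward induction from round 6.
Round 6 (the client proposes): rejection yields 0 for the contractor; the client offers 0 and keeps 250.
Round 5 (the contractor proposes): the client can get 250 next round, worth 0.66 × 250 = 165 now, so the contractor offers 165, keeping 85.
Round 4 (the client proposes): the contractor can get 85 next round, worth 0.82 × 85 = 69.7 now; the client offers that and keeps 180.3.
Round 3 (the contractor proposes): the client can get 180.3 next round, worth 0.66 × 180.3 = 118.998 now; the contractor offers that and keeps 131.002.
Round 2 (the client proposes): the contractor can get 131.002 next round, worth 0.82 × 131.002 = 107.42164 now. The client offers 107.42164 and keeps 250 − 107.42164 = 142.57836.
Round 1 (the contractor proposes): the client can get 142.57836 next round, worth 0.66 × 142.57836 = 94.1017176 now, so the contractor offers 94.1017176, keeping 155.8982824.

94.10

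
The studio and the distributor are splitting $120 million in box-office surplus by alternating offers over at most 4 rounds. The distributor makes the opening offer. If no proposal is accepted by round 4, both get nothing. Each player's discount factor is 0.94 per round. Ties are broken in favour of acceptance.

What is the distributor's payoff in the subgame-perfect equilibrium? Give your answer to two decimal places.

13.56

Round 4 (the studio proposes): rejection yields 0 for the distributor; the studio offers 0 and keeps 120.
Round 3 (the distributor proposes): the studio can get 120 next round, worth 0.94 × 120 = 112.8 now, so the distributor offers 112.8, keeping 7.2.
Round 2 (the studio proposes): the distributor can get 7.2 next round, worth 0.94 × 7.2 = 6.768 now, so the studio offers 6.768, keeping 113.232.
Round 1 (the distributor proposes): the studio can get 113.232 next round, worth 0.94 × 113.232 = 106.43808 now. The distributor offers 106.43808 and keeps 120 − 106.43808 = 13.56192.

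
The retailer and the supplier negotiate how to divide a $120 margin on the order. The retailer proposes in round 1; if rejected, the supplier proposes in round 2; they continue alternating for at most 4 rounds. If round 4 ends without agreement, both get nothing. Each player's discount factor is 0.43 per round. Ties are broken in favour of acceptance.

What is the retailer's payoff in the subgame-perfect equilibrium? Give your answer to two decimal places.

Round 4 (the supplier proposes): the retailer will accept anything ≥ 0, so the supplier offers 0 and keeps 120.
Round 3 (the retailer proposes): the supplier can get 120 next round, worth 0.43 × 120 = 51.6 now; the retailer offers that and keeps 68.4.
Round 2 (the supplier proposes): the retailer can get 68.4 next round, worth 0.43 × 68.4 = 29.412 now; the supplier offers that and keeps 90.588.
Round 1 (the retailer proposes): the supplier can get 90.588 next round, worth 0.43 × 90.588 = 38.95284 now; the retailer offers that and keeps 81.04716.

81.05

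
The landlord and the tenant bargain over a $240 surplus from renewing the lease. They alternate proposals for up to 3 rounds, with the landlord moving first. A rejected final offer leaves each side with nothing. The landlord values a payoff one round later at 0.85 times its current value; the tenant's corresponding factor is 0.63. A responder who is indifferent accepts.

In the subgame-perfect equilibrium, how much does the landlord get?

217.32

Round 3 (the landlord proposes): the tenant will accept anything ≥ 0, so the landlord offers 0 and keeps 240.
Round 2 (the tenant proposes): the landlord can get 240 next round, worth 0.85 × 240 = 204 now. The tenant offers 204 and keeps 240 − 204 = 36.
Round 1 (the landlord proposes): the tenant can get 36 next round, worth 0.63 × 36 = 22.68 now. The landlord offers 22.68 and keeps 240 − 22.68 = 217.32.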